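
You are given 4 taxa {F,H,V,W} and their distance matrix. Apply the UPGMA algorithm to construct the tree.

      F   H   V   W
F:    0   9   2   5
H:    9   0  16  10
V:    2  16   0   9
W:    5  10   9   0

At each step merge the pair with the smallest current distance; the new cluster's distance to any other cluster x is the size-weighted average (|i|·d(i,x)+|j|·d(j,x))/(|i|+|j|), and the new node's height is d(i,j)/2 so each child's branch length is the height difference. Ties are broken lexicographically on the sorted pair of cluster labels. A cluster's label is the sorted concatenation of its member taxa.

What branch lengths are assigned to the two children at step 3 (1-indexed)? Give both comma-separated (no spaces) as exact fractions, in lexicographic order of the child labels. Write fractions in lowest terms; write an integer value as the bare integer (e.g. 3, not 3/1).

7/3,35/6

iteration 1: select F,V (d=2); attach at lengths (1, 1); label the merged cluster FV
  updated: d(FV,H)=25/2, d(FV,W)=7
iteration 2: select FV,W (d=7); attach at lengths (5/2, 7/2); label the merged cluster FVW
  updated: d(FVW,H)=35/3
iteration 3: select FVW,H (d=35/3); attach at lengths (7/3, 35/6); label the merged cluster FHVW
final tree: (((F:1,V:1):5/2,W:7/2):7/3,H:35/6)
total length: 97/6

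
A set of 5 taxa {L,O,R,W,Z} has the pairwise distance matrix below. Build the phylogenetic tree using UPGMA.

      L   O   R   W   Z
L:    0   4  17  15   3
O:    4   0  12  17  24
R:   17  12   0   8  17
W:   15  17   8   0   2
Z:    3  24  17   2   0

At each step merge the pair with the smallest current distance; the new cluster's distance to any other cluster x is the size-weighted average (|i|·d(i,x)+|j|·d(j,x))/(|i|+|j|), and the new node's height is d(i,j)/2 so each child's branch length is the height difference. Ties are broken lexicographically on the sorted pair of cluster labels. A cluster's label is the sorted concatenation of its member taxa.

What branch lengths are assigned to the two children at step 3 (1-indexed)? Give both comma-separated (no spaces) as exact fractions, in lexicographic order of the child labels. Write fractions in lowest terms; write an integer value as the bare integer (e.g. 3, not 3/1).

25/4,21/4

iteration 1: select W,Z (d=2); attach at lengths (1, 1); label the merged cluster WZ
  updated: d(L,WZ)=9, d(O,WZ)=41/2, d(R,WZ)=25/2
iteration 2: select L,O (d=4); attach at lengths (2, 2); label the merged cluster LO
  updated: d(LO,R)=29/2, d(LO,WZ)=59/4
iteration 3: select R,WZ (d=25/2); attach at lengths (25/4, 21/4); label the merged cluster RWZ
  updated: d(LO,RWZ)=44/3
iteration 4: select LO,RWZ (d=44/3); attach at lengths (16/3, 13/12); label the merged cluster LORWZ
final tree: ((L:2,O:2):16/3,(R:25/4,(W:1,Z:1):21/4):13/12)
total length: 287/12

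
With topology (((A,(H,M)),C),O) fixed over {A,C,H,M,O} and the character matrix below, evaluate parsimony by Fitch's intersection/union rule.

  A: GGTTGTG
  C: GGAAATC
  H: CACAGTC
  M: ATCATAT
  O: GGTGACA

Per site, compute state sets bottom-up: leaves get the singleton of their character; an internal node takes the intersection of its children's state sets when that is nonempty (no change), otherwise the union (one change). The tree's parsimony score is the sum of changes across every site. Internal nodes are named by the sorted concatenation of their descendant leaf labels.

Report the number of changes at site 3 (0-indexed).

2

HM@0: {C} ∪ {A} = {A,C} (union, +1)
AHM@0: {G} ∪ {A,C} = {A,C,G} (union, +1)
ACHM@0: {A,C,G} ∩ {G} = {G} (intersection, +0)
ACHMO@0: {G} ∩ {G} = {G} (intersection, +0)
HM@1: {A} ∪ {T} = {A,T} (union, +1)
AHM@1: {G} ∪ {A,T} = {A,G,T} (union, +1)
ACHM@1: {A,G,T} ∩ {G} = {G} (intersection, +0)
ACHMO@1: {G} ∩ {G} = {G} (intersection, +0)
HM@2: {C} ∩ {C} = {C} (intersection, +0)
AHM@2: {T} ∪ {C} = {C,T} (union, +1)
ACHM@2: {C,T} ∪ {A} = {A,C,T} (union, +1)
ACHMO@2: {A,C,T} ∩ {T} = {T} (intersection, +0)
HM@3: {A} ∩ {A} = {A} (intersection, +0)
AHM@3: {T} ∪ {A} = {A,T} (union, +1)
ACHM@3: {A,T} ∩ {A} = {A} (intersection, +0)
ACHMO@3: {A} ∪ {G} = {A,G} (union, +1)
HM@4: {G} ∪ {T} = {G,T} (union, +1)
AHM@4: {G} ∩ {G,T} = {G} (intersection, +0)
ACHM@4: {G} ∪ {A} = {A,G} (union, +1)
ACHMO@4: {A,G} ∩ {A} = {A} (intersection, +0)
HM@5: {T} ∪ {A} = {A,T} (union, +1)
AHM@5: {T} ∩ {A,T} = {T} (intersection, +0)
ACHM@5: {T} ∩ {T} = {T} (intersection, +0)
ACHMO@5: {T} ∪ {C} = {C,T} (union, +1)
HM@6: {C} ∪ {T} = {C,T} (union, +1)
AHM@6: {G} ∪ {C,T} = {C,G,T} (union, +1)
ACHM@6: {C,G,T} ∩ {C} = {C} (intersection, +0)
ACHMO@6: {C} ∪ {A} = {A,C} (union, +1)
per-site changes: [2, 2, 2, 2, 2, 2, 3]; total = 15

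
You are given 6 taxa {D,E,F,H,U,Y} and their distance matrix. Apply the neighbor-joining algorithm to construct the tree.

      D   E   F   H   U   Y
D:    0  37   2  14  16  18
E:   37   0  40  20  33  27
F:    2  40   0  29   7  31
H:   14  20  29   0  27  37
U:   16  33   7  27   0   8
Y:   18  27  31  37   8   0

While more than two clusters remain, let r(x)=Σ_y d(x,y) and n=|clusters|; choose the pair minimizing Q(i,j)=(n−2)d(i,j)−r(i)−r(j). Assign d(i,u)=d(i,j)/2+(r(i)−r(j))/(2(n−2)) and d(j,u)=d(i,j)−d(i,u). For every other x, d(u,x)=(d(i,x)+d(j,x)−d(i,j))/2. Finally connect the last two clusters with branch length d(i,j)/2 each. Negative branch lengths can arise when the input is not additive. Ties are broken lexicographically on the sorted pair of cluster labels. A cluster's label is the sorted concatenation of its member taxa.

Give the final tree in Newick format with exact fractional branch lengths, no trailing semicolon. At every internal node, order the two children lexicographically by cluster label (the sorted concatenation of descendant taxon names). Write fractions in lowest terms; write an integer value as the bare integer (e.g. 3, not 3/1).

((((D:-7/6,F:19/6):15/2,(E:55/4,H:25/4):23/2):11/2,U:1/4):31/8,Y:31/8)

step 1: merge (E,H) at d=20, Q=-204; branch lengths E→55/4, H→25/4; new cluster EH
  updated: d(D,EH)=31/2, d(EH,F)=49/2, d(EH,U)=20, d(EH,Y)=22
step 2: merge (D,F) at d=2, Q=-110; branch lengths D→-7/6, F→19/6; new cluster DF
  updated: d(DF,EH)=19, d(DF,U)=21/2, d(DF,Y)=47/2
step 3: merge (DF,EH) at d=19, Q=-76; branch lengths DF→15/2, EH→23/2; new cluster DEFH
  updated: d(DEFH,U)=23/4, d(DEFH,Y)=53/4
step 4: merge (DEFH,U) at d=23/4, Q=-27; branch lengths DEFH→11/2, U→1/4; new cluster DEFHU
  updated: d(DEFHU,Y)=31/4
step 5: merge (DEFHU,Y) at d=31/4; branch lengths DEFHU→31/8, Y→31/8; new cluster DEFHUY
final tree: ((((D:-7/6,F:19/6):15/2,(E:55/4,H:25/4):23/2):11/2,U:1/4):31/8,Y:31/8)
total length: 109/2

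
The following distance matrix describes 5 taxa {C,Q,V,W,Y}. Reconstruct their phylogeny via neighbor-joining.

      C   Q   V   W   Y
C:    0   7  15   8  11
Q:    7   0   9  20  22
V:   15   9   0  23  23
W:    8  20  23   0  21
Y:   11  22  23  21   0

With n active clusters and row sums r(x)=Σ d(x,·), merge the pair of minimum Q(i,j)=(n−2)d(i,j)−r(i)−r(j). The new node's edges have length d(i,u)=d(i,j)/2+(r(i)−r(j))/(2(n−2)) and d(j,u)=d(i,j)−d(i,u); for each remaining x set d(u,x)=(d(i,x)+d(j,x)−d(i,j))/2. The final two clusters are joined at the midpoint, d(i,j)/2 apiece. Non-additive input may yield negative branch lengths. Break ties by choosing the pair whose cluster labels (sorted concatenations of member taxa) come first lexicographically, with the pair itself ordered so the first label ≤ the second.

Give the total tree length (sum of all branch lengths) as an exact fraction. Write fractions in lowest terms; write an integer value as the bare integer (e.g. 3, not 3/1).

287/8

1. join Q+V (d=9, Q=-101) ⇒ QV; edges |Q|=5/2, |V|=13/2
  updated: d(C,QV)=13/2, d(QV,W)=17, d(QV,Y)=18
2. join C+W (d=8, Q=-111/2) ⇒ CW; edges |C|=-9/8, |W|=73/8
  updated: d(CW,QV)=31/4, d(CW,Y)=12
3. join CW+QV (d=31/4, Q=-151/4) ⇒ CQVW; edges |CW|=7/8, |QV|=55/8
  updated: d(CQVW,Y)=89/8
4. join CQVW+Y (d=89/8) ⇒ CQVWY; edges |CQVW|=89/16, |Y|=89/16
final tree: (((C:-9/8,W:73/8):7/8,(Q:5/2,V:13/2):55/8):89/16,Y:89/16)
total length: 287/8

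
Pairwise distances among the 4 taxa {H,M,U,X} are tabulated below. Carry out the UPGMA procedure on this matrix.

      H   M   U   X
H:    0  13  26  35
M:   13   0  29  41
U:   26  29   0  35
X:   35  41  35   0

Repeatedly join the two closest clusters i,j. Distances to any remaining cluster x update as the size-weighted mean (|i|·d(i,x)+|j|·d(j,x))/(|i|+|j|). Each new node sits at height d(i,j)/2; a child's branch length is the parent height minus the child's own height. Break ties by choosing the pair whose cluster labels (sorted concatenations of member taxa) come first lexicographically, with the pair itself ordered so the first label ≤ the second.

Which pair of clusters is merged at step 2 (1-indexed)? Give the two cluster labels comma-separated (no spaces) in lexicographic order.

iteration 1: select H,M (d=13); attach at lengths (13/2, 13/2); label the merged cluster HM
  updated: d(HM,U)=55/2, d(HM,X)=38
iteration 2: select HM,U (d=55/2); attach at lengths (29/4, 55/4); label the merged cluster HMU
  updated: d(HMU,X)=37
iteration 3: select HMU,X (d=37); attach at lengths (19/4, 37/2); label the merged cluster HMUX
final tree: (((H:13/2,M:13/2):29/4,U:55/4):19/4,X:37/2)
total length: 229/4

HM,U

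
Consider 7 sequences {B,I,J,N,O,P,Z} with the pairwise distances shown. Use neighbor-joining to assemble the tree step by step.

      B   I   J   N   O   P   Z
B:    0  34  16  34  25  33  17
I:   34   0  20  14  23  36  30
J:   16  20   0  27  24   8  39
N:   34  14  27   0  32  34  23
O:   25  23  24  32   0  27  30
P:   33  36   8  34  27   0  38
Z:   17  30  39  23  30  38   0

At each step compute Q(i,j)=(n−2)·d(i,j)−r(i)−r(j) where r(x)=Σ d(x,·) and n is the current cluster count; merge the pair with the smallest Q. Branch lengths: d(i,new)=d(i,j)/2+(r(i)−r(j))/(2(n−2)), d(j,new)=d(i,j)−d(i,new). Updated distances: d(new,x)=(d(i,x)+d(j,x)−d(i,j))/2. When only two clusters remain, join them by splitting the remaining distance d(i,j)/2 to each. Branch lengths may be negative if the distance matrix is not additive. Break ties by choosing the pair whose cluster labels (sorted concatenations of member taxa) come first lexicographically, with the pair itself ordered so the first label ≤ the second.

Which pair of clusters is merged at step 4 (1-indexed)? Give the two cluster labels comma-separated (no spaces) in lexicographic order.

iteration 1: select J,P (d=8, Q=-270); attach at lengths (-1/5, 41/5); label the merged cluster JP
  updated: d(B,JP)=41/2, d(I,JP)=24, d(JP,N)=53/2, d(JP,O)=43/2, d(JP,Z)=69/2
iteration 2: select I,N (d=14, Q=-397/2); attach at lengths (103/16, 121/16); label the merged cluster IN
  updated: d(B,IN)=27, d(IN,JP)=73/4, d(IN,O)=41/2, d(IN,Z)=39/2
iteration 3: select B,Z (d=17, Q=-279/2); attach at lengths (79/12, 125/12); label the merged cluster BZ
  updated: d(BZ,IN)=59/4, d(BZ,JP)=19, d(BZ,O)=19
iteration 4: select BZ,IN (d=59/4, Q=-307/4); attach at lengths (115/16, 121/16); label the merged cluster BINZ
  updated: d(BINZ,JP)=45/4, d(BINZ,O)=99/8
iteration 5: select BINZ,JP (d=45/4, Q=-361/8); attach at lengths (17/16, 163/16); label the merged cluster BIJNPZ
  updated: d(BIJNPZ,O)=181/16
iteration 6: select BIJNPZ,O (d=181/16); attach at lengths (181/32, 181/32); label the merged cluster BIJNOPZ
final tree: ((((B:79/12,Z:125/12):115/16,(I:103/16,N:121/16):121/16):17/16,(J:-1/5,P:41/5):163/16):181/32,O:181/32)
total length: 1221/16

BZ,IN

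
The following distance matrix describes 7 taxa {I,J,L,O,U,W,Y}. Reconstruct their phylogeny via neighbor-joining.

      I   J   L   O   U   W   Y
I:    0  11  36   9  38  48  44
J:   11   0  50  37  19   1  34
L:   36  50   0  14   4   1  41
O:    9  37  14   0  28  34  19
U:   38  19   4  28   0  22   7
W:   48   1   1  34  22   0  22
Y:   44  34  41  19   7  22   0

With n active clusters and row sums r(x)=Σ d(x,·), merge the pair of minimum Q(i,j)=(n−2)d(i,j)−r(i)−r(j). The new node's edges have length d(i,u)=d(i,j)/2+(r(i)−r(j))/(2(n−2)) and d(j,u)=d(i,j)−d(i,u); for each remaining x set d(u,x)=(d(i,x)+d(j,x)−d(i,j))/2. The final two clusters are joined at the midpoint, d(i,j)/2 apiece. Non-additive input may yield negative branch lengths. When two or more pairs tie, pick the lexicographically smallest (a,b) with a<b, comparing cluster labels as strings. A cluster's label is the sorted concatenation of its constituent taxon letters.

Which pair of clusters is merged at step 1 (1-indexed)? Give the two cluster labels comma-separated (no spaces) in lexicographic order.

iteration 1: select I,J (d=11, Q=-283); attach at lengths (89/10, 21/10); label the merged cluster IJ
  updated: d(IJ,L)=75/2, d(IJ,O)=35/2, d(IJ,U)=23, d(IJ,W)=19, d(IJ,Y)=67/2
iteration 2: select L,W (d=1, Q=-383/2); attach at lengths (7/16, 9/16); label the merged cluster LW
  updated: d(IJ,LW)=111/4, d(LW,O)=47/2, d(LW,U)=25/2, d(LW,Y)=31
iteration 3: select U,Y (d=7, Q=-140); attach at lengths (1/6, 41/6); label the merged cluster UY
  updated: d(IJ,UY)=99/4, d(LW,UY)=73/4, d(O,UY)=20
iteration 4: select IJ,O (d=35/2, Q=-96); attach at lengths (11, 13/2); label the merged cluster IJO
  updated: d(IJO,LW)=135/8, d(IJO,UY)=109/8
iteration 5: select IJO,LW (d=135/8, Q=-195/4); attach at lengths (49/8, 43/4); label the merged cluster IJLOW
  updated: d(IJLOW,UY)=15/2
iteration 6: select IJLOW,UY (d=15/2); attach at lengths (15/4, 15/4); label the merged cluster IJLOUWY
final tree: ((((I:89/10,J:21/10):11,O:13/2):49/8,(L:7/16,W:9/16):43/4):15/4,(U:1/6,Y:41/6):15/4)
total length: 487/8

I,J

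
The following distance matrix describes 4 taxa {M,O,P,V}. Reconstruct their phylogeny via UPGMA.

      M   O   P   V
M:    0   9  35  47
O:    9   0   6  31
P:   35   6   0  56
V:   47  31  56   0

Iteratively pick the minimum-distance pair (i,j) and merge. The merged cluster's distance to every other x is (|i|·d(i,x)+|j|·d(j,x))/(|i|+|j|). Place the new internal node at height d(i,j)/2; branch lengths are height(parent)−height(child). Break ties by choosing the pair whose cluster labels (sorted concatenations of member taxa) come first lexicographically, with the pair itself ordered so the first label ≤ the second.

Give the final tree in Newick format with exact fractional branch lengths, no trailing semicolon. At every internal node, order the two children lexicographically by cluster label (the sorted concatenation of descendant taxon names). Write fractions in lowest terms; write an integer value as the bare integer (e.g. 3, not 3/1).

step 1: merge (O,P) at d=6; branch lengths O→3, P→3; new cluster OP
  updated: d(M,OP)=22, d(OP,V)=87/2
step 2: merge (M,OP) at d=22; branch lengths M→11, OP→8; new cluster MOP
  updated: d(MOP,V)=134/3
step 3: merge (MOP,V) at d=134/3; branch lengths MOP→34/3, V→67/3; new cluster MOPV
final tree: ((M:11,(O:3,P:3):8):34/3,V:67/3)
total length: 176/3

((M:11,(O:3,P:3):8):34/3,V:67/3)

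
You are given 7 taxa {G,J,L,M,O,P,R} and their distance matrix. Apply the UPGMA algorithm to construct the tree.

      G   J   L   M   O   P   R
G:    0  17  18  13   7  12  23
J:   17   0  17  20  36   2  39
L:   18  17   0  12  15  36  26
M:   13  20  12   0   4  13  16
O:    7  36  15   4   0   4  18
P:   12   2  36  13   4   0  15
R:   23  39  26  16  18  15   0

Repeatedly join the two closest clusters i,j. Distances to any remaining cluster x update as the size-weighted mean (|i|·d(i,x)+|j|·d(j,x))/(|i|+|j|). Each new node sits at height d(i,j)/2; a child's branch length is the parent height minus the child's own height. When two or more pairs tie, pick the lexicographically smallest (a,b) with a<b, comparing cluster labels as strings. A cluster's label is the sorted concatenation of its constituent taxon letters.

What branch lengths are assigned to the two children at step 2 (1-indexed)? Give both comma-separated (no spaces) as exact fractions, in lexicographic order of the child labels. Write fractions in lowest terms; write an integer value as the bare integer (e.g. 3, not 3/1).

2,2

step 1: merge (J,P) at d=2; branch lengths J→1, P→1; new cluster JP
  updated: d(G,JP)=29/2, d(JP,L)=53/2, d(JP,M)=33/2, d(JP,O)=20, d(JP,R)=27
step 2: merge (M,O) at d=4; branch lengths M→2, O→2; new cluster MO
  updated: d(G,MO)=10, d(JP,MO)=73/4, d(L,MO)=27/2, d(MO,R)=17
step 3: merge (G,MO) at d=10; branch lengths G→5, MO→3; new cluster GMO
  updated: d(GMO,JP)=17, d(GMO,L)=15, d(GMO,R)=19
step 4: merge (GMO,L) at d=15; branch lengths GMO→5/2, L→15/2; new cluster GLMO
  updated: d(GLMO,JP)=155/8, d(GLMO,R)=83/4
step 5: merge (GLMO,JP) at d=155/8; branch lengths GLMO→35/16, JP→139/16; new cluster GJLMOP
  updated: d(GJLMOP,R)=137/6
step 6: merge (GJLMOP,R) at d=137/6; branch lengths GJLMOP→83/48, R→137/12; new cluster GJLMOPR
final tree: ((((G:5,(M:2,O:2):3):5/2,L:15/2):35/16,(J:1,P:1):139/16):83/48,R:137/12)
total length: 2305/48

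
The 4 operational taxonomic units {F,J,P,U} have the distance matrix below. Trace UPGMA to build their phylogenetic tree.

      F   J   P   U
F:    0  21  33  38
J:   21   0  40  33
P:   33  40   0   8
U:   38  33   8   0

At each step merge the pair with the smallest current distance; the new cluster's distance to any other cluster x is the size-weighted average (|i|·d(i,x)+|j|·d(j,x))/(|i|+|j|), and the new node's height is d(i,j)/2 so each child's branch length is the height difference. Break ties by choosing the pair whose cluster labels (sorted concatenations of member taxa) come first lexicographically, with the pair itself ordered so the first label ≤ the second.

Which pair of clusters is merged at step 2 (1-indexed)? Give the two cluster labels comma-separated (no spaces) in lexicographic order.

step 1: merge (P,U) at d=8; branch lengths P→4, U→4; new cluster PU
  updated: d(F,PU)=71/2, d(J,PU)=73/2
step 2: merge (F,J) at d=21; branch lengths F→21/2, J→21/2; new cluster FJ
  updated: d(FJ,PU)=36
step 3: merge (FJ,PU) at d=36; branch lengths FJ→15/2, PU→14; new cluster FJPU
final tree: ((F:21/2,J:21/2):15/2,(P:4,U:4):14)
total length: 101/2

F,J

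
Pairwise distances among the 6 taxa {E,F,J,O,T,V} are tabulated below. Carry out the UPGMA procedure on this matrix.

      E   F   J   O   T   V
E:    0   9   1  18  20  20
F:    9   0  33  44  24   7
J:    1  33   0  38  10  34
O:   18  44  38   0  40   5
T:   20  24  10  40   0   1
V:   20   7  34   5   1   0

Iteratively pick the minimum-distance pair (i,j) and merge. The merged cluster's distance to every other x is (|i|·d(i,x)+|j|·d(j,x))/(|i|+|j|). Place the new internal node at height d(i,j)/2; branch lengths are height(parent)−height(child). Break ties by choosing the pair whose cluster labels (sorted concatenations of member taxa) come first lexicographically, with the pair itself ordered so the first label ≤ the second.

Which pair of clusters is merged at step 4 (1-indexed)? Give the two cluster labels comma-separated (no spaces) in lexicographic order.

1. join E+J (d=1) ⇒ EJ; edges |E|=1/2, |J|=1/2
  updated: d(EJ,F)=21, d(EJ,O)=28, d(EJ,T)=15, d(EJ,V)=27
2. join T+V (d=1) ⇒ TV; edges |T|=1/2, |V|=1/2
  updated: d(EJ,TV)=21, d(F,TV)=31/2, d(O,TV)=45/2
3. join F+TV (d=31/2) ⇒ FTV; edges |F|=31/4, |TV|=29/4
  updated: d(EJ,FTV)=21, d(FTV,O)=89/3
4. join EJ+FTV (d=21) ⇒ EFJTV; edges |EJ|=10, |FTV|=11/4
  updated: d(EFJTV,O)=29
5. join EFJTV+O (d=29) ⇒ EFJOTV; edges |EFJTV|=4, |O|=29/2
final tree: (((E:1/2,J:1/2):10,(F:31/4,(T:1/2,V:1/2):29/4):11/4):4,O:29/2)
total length: 193/4

EJ,FTV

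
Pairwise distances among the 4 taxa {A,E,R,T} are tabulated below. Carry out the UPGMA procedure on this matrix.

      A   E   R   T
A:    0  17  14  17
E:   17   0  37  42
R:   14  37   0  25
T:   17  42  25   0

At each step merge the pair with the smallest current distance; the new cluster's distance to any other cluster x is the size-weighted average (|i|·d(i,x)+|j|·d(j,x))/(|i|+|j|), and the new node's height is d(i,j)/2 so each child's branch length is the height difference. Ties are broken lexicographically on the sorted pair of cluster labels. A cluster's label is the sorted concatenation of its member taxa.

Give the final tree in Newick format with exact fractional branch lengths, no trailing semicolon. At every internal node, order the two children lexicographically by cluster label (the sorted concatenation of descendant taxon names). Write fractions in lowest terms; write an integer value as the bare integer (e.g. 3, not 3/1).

(((A:7,R:7):7/2,T:21/2):11/2,E:16)

step 1: merge (A,R) at d=14; branch lengths A→7, R→7; new cluster AR
  updated: d(AR,E)=27, d(AR,T)=21
step 2: merge (AR,T) at d=21; branch lengths AR→7/2, T→21/2; new cluster ART
  updated: d(ART,E)=32
step 3: merge (ART,E) at d=32; branch lengths ART→11/2, E→16; new cluster AERT
final tree: (((A:7,R:7):7/2,T:21/2):11/2,E:16)
total length: 99/2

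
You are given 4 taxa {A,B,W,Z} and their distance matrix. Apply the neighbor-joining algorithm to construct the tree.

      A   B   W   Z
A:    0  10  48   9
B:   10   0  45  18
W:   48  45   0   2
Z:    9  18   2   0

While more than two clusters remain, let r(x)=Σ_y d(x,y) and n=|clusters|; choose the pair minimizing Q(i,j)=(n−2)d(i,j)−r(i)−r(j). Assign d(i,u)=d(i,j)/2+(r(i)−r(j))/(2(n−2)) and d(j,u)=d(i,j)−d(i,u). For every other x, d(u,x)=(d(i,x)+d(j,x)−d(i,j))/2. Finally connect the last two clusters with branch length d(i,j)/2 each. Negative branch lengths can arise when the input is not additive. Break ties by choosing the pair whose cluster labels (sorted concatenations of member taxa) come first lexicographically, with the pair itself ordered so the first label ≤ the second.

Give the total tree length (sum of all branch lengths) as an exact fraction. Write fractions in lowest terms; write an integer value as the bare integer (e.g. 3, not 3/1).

1. join A+B (d=10, Q=-120) ⇒ AB; edges |A|=7/2, |B|=13/2
  updated: d(AB,W)=83/2, d(AB,Z)=17/2
2. join AB+W (d=83/2, Q=-52) ⇒ ABW; edges |AB|=24, |W|=35/2
  updated: d(ABW,Z)=-31/2
3. join ABW+Z (d=-31/2) ⇒ ABWZ; edges |ABW|=-31/4, |Z|=-31/4
final tree: (((A:7/2,B:13/2):24,W:35/2):-31/4,Z:-31/4)
total length: 36

36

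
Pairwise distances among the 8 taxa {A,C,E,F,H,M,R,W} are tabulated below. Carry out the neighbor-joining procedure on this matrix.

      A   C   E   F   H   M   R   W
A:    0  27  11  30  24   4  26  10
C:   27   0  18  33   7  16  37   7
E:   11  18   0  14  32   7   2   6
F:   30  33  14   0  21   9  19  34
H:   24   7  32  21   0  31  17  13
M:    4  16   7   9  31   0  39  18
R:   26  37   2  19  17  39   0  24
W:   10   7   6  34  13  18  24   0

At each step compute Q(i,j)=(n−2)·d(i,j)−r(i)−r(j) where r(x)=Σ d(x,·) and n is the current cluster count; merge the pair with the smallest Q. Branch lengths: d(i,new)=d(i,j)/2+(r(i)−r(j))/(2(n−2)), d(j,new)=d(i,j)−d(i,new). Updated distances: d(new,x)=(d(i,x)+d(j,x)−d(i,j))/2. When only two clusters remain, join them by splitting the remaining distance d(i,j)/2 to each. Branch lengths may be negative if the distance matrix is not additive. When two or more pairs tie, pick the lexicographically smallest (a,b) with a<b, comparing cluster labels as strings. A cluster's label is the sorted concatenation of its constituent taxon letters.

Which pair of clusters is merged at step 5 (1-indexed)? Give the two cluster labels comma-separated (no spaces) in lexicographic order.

step 1: merge (C,H) at d=7, Q=-248; branch lengths C→7/2, H→7/2; new cluster CH
  updated: d(A,CH)=22, d(CH,E)=43/2, d(CH,F)=47/2, d(CH,M)=20, d(CH,R)=47/2, d(CH,W)=13/2
step 2: merge (E,R) at d=2, Q=-185; branch lengths E→-31/5, R→41/5; new cluster ER
  updated: d(A,ER)=35/2, d(CH,ER)=43/2, d(ER,F)=31/2, d(ER,M)=22, d(ER,W)=14
step 3: merge (CH,W) at d=13/2, Q=-150; branch lengths CH→37/8, W→15/8; new cluster CHW
  updated: d(A,CHW)=51/4, d(CHW,ER)=29/2, d(CHW,F)=51/2, d(CHW,M)=63/4
step 4: merge (F,M) at d=9, Q=-415/4; branch lengths F→75/8, M→-3/8; new cluster FM
  updated: d(A,FM)=25/2, d(CHW,FM)=129/8, d(ER,FM)=57/4
step 5: merge (A,CHW) at d=51/4, Q=-485/8; branch lengths A→199/32, CHW→209/32; new cluster ACHW
  updated: d(ACHW,ER)=77/8, d(ACHW,FM)=127/16
step 6: merge (ACHW,ER) at d=77/8, Q=-509/16; branch lengths ACHW→53/32, ER→255/32; new cluster ACEHRW
  updated: d(ACEHRW,FM)=201/32
step 7: merge (ACEHRW,FM) at d=201/32; branch lengths ACEHRW→201/64, FM→201/64; new cluster ACEFHMRW
final tree: (((A:199/32,((C:7/2,H:7/2):37/8,W:15/8):209/32):53/32,(E:-31/5,R:41/5):255/32):201/64,(F:75/8,M:-3/8):201/64)
total length: 1701/32

A,CHW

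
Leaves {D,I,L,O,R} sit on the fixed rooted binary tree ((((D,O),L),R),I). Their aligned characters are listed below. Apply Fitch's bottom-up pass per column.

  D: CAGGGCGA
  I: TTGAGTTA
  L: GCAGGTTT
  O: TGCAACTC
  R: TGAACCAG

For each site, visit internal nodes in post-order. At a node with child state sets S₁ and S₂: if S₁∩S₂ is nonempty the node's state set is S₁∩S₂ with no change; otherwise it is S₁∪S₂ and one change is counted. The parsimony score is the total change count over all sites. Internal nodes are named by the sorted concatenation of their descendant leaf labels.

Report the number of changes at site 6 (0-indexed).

2

DO@0: {C} ∪ {T} = {C,T} (union, +1)
DLO@0: {C,T} ∪ {G} = {C,G,T} (union, +1)
DLOR@0: {C,G,T} ∩ {T} = {T} (intersection, +0)
DILOR@0: {T} ∩ {T} = {T} (intersection, +0)
DO@1: {A} ∪ {G} = {A,G} (union, +1)
DLO@1: {A,G} ∪ {C} = {A,C,G} (union, +1)
DLOR@1: {A,C,G} ∩ {G} = {G} (intersection, +0)
DILOR@1: {G} ∪ {T} = {G,T} (union, +1)
DO@2: {G} ∪ {C} = {C,G} (union, +1)
DLO@2: {C,G} ∪ {A} = {A,C,G} (union, +1)
DLOR@2: {A,C,G} ∩ {A} = {A} (intersection, +0)
DILOR@2: {A} ∪ {G} = {A,G} (union, +1)
DO@3: {G} ∪ {A} = {A,G} (union, +1)
DLO@3: {A,G} ∩ {G} = {G} (intersection, +0)
DLOR@3: {G} ∪ {A} = {A,G} (union, +1)
DILOR@3: {A,G} ∩ {A} = {A} (intersection, +0)
DO@4: {G} ∪ {A} = {A,G} (union, +1)
DLO@4: {A,G} ∩ {G} = {G} (intersection, +0)
DLOR@4: {G} ∪ {C} = {C,G} (union, +1)
DILOR@4: {C,G} ∩ {G} = {G} (intersection, +0)
DO@5: {C} ∩ {C} = {C} (intersection, +0)
DLO@5: {C} ∪ {T} = {C,T} (union, +1)
DLOR@5: {C,T} ∩ {C} = {C} (intersection, +0)
DILOR@5: {C} ∪ {T} = {C,T} (union, +1)
DO@6: {G} ∪ {T} = {G,T} (union, +1)
DLO@6: {G,T} ∩ {T} = {T} (intersection, +0)
DLOR@6: {T} ∪ {A} = {A,T} (union, +1)
DILOR@6: {A,T} ∩ {T} = {T} (intersection, +0)
DO@7: {A} ∪ {C} = {A,C} (union, +1)
DLO@7: {A,C} ∪ {T} = {A,C,T} (union, +1)
DLOR@7: {A,C,T} ∪ {G} = {A,C,G,T} (union, +1)
DILOR@7: {A,C,G,T} ∩ {A} = {A} (intersection, +0)
per-site changes: [2, 3, 3, 2, 2, 2, 2, 3]; total = 19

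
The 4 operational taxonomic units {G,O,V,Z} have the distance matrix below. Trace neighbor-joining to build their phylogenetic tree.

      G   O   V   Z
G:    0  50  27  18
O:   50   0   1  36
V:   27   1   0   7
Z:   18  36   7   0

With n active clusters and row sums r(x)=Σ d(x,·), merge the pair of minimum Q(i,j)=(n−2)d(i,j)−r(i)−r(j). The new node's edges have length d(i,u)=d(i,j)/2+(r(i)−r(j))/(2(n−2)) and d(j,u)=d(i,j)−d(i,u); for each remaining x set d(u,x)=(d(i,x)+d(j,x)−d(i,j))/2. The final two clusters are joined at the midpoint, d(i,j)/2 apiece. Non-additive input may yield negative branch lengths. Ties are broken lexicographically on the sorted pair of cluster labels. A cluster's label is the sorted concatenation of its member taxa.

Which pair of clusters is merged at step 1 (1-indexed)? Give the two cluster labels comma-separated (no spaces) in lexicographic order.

step 1: merge (G,Z) at d=18, Q=-120; branch lengths G→35/2, Z→1/2; new cluster GZ
  updated: d(GZ,O)=34, d(GZ,V)=8
step 2: merge (GZ,O) at d=34, Q=-43; branch lengths GZ→41/2, O→27/2; new cluster GOZ
  updated: d(GOZ,V)=-25/2
step 3: merge (GOZ,V) at d=-25/2; branch lengths GOZ→-25/4, V→-25/4; new cluster GOVZ
final tree: (((G:35/2,Z:1/2):41/2,O:27/2):-25/4,V:-25/4)
total length: 79/2

G,Z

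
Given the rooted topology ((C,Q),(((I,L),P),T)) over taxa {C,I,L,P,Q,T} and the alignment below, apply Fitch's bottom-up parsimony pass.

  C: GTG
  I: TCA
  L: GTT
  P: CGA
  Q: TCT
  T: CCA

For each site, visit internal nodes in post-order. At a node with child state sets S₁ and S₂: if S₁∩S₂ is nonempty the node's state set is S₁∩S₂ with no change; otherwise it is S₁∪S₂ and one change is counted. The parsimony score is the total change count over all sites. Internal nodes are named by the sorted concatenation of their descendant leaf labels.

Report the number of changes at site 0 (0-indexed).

4

site 0, node CQ: C={G} ∪ Q={T} → {G,T} (+1)
site 0, node IL: I={T} ∪ L={G} → {G,T} (+1)
site 0, node ILP: IL={G,T} ∪ P={C} → {C,G,T} (+1)
site 0, node ILPT: ILP={C,G,T} ∩ T={C} → {C} (+0)
site 0, node CILPQT: CQ={G,T} ∪ ILPT={C} → {C,G,T} (+1)
site 1, node CQ: C={T} ∪ Q={C} → {C,T} (+1)
site 1, node IL: I={C} ∪ L={T} → {C,T} (+1)
site 1, node ILP: IL={C,T} ∪ P={G} → {C,G,T} (+1)
site 1, node ILPT: ILP={C,G,T} ∩ T={C} → {C} (+0)
site 1, node CILPQT: CQ={C,T} ∩ ILPT={C} → {C} (+0)
site 2, node CQ: C={G} ∪ Q={T} → {G,T} (+1)
site 2, node IL: I={A} ∪ L={T} → {A,T} (+1)
site 2, node ILP: IL={A,T} ∩ P={A} → {A} (+0)
site 2, node ILPT: ILP={A} ∩ T={A} → {A} (+0)
site 2, node CILPQT: CQ={G,T} ∪ ILPT={A} → {A,G,T} (+1)
per-site changes: [4, 3, 3]; total = 10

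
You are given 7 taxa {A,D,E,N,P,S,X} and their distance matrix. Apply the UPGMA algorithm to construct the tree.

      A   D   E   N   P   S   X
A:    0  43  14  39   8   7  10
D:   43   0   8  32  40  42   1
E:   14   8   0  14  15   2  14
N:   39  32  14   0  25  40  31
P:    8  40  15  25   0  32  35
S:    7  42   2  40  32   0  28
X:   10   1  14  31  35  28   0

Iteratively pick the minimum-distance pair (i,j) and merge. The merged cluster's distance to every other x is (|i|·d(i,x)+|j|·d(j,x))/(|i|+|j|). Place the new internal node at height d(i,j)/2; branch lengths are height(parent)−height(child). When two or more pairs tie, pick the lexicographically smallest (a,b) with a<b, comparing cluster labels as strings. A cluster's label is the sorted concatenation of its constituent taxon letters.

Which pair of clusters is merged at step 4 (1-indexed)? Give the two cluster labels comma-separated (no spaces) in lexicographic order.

AP,ES

step 1: merge (D,X) at d=1; branch lengths D→1/2, X→1/2; new cluster DX
  updated: d(A,DX)=53/2, d(DX,E)=11, d(DX,N)=63/2, d(DX,P)=75/2, d(DX,S)=35
step 2: merge (E,S) at d=2; branch lengths E→1, S→1; new cluster ES
  updated: d(A,ES)=21/2, d(DX,ES)=23, d(ES,N)=27, d(ES,P)=47/2
step 3: merge (A,P) at d=8; branch lengths A→4, P→4; new cluster AP
  updated: d(AP,DX)=32, d(AP,ES)=17, d(AP,N)=32
step 4: merge (AP,ES) at d=17; branch lengths AP→9/2, ES→15/2; new cluster AEPS
  updated: d(AEPS,DX)=55/2, d(AEPS,N)=59/2
step 5: merge (AEPS,DX) at d=55/2; branch lengths AEPS→21/4, DX→53/4; new cluster ADEPSX
  updated: d(ADEPSX,N)=181/6
step 6: merge (ADEPSX,N) at d=181/6; branch lengths ADEPSX→4/3, N→181/12; new cluster ADENPSX
final tree: ((((A:4,P:4):9/2,(E:1,S:1):15/2):21/4,(D:1/2,X:1/2):53/4):4/3,N:181/12)
total length: 695/12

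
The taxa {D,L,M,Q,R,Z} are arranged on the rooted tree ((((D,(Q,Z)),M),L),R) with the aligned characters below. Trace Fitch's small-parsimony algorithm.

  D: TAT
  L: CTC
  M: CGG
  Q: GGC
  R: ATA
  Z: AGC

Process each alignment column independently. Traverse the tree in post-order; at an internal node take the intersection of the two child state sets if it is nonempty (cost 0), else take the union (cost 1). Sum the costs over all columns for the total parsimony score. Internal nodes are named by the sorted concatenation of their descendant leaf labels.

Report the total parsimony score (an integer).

site 0, node QZ: Q={G} ∪ Z={A} → {A,G} (+1)
site 0, node DQZ: D={T} ∪ QZ={A,G} → {A,G,T} (+1)
site 0, node DMQZ: DQZ={A,G,T} ∪ M={C} → {A,C,G,T} (+1)
site 0, node DLMQZ: DMQZ={A,C,G,T} ∩ L={C} → {C} (+0)
site 0, node DLMQRZ: DLMQZ={C} ∪ R={A} → {A,C} (+1)
site 1, node QZ: Q={G} ∩ Z={G} → {G} (+0)
site 1, node DQZ: D={A} ∪ QZ={G} → {A,G} (+1)
site 1, node DMQZ: DQZ={A,G} ∩ M={G} → {G} (+0)
site 1, node DLMQZ: DMQZ={G} ∪ L={T} → {G,T} (+1)
site 1, node DLMQRZ: DLMQZ={G,T} ∩ R={T} → {T} (+0)
site 2, node QZ: Q={C} ∩ Z={C} → {C} (+0)
site 2, node DQZ: D={T} ∪ QZ={C} → {C,T} (+1)
site 2, node DMQZ: DQZ={C,T} ∪ M={G} → {C,G,T} (+1)
site 2, node DLMQZ: DMQZ={C,G,T} ∩ L={C} → {C} (+0)
site 2, node DLMQRZ: DLMQZ={C} ∪ R={A} → {A,C} (+1)
per-site changes: [4, 2, 3]; total = 9

9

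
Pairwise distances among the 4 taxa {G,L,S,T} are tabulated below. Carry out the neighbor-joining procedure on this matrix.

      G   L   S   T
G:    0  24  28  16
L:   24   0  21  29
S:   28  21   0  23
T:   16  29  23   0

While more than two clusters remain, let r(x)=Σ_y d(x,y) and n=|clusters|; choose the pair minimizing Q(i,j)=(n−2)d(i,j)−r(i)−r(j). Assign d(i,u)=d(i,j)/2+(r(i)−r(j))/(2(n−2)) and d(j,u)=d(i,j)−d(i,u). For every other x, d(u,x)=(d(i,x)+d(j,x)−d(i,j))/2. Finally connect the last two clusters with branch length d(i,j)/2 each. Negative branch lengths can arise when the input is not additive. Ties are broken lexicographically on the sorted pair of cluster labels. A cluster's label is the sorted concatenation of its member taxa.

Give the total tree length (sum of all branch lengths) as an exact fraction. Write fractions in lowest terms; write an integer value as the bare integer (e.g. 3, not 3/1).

step 1: merge (G,T) at d=16, Q=-104; branch lengths G→8, T→8; new cluster GT
  updated: d(GT,L)=37/2, d(GT,S)=35/2
step 2: merge (GT,L) at d=37/2, Q=-57; branch lengths GT→15/2, L→11; new cluster GLT
  updated: d(GLT,S)=10
step 3: merge (GLT,S) at d=10; branch lengths GLT→5, S→5; new cluster GLST
final tree: (((G:8,T:8):15/2,L:11):5,S:5)
total length: 89/2

89/2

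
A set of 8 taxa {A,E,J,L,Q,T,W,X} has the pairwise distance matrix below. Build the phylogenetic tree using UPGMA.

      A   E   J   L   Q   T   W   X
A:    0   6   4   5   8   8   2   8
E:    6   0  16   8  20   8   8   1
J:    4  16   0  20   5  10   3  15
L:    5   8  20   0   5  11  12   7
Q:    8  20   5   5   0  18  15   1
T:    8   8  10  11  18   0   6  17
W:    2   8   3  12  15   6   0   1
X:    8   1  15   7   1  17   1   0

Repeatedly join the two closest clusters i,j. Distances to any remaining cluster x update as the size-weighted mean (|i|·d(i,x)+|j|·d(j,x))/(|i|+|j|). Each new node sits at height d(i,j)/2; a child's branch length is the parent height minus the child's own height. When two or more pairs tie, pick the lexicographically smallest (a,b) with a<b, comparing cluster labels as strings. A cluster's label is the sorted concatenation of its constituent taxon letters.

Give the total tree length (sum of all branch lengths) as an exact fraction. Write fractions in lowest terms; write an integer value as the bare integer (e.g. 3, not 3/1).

step 1: merge (E,X) at d=1; branch lengths E→1/2, X→1/2; new cluster EX
  updated: d(A,EX)=7, d(EX,J)=31/2, d(EX,L)=15/2, d(EX,Q)=21/2, d(EX,T)=25/2, d(EX,W)=9/2
step 2: merge (A,W) at d=2; branch lengths A→1, W→1; new cluster AW
  updated: d(AW,EX)=23/4, d(AW,J)=7/2, d(AW,L)=17/2, d(AW,Q)=23/2, d(AW,T)=7
step 3: merge (AW,J) at d=7/2; branch lengths AW→3/4, J→7/4; new cluster AJW
  updated: d(AJW,EX)=9, d(AJW,L)=37/3, d(AJW,Q)=28/3, d(AJW,T)=8
step 4: merge (L,Q) at d=5; branch lengths L→5/2, Q→5/2; new cluster LQ
  updated: d(AJW,LQ)=65/6, d(EX,LQ)=9, d(LQ,T)=29/2
step 5: merge (AJW,T) at d=8; branch lengths AJW→9/4, T→4; new cluster AJTW
  updated: d(AJTW,EX)=79/8, d(AJTW,LQ)=47/4
step 6: merge (EX,LQ) at d=9; branch lengths EX→4, LQ→2; new cluster ELQX
  updated: d(AJTW,ELQX)=173/16
step 7: merge (AJTW,ELQX) at d=173/16; branch lengths AJTW→45/32, ELQX→29/32; new cluster AEJLQTWX
final tree: ((((A:1,W:1):3/4,J:7/4):9/4,T:4):45/32,((E:1/2,X:1/2):4,(L:5/2,Q:5/2):2):29/32)
total length: 401/16

401/16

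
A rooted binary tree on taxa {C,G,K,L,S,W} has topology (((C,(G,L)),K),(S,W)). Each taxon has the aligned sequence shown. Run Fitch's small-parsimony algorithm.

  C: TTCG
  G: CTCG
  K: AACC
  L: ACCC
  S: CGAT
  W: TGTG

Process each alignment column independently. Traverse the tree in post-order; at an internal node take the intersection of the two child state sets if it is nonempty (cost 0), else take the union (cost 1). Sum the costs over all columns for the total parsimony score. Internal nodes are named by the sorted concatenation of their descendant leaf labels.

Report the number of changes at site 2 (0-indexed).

2

site 0, node GL: G={C} ∪ L={A} → {A,C} (+1)
site 0, node CGL: C={T} ∪ GL={A,C} → {A,C,T} (+1)
site 0, node CGKL: CGL={A,C,T} ∩ K={A} → {A} (+0)
site 0, node SW: S={C} ∪ W={T} → {C,T} (+1)
site 0, node CGKLSW: CGKL={A} ∪ SW={C,T} → {A,C,T} (+1)
site 1, node GL: G={T} ∪ L={C} → {C,T} (+1)
site 1, node CGL: C={T} ∩ GL={C,T} → {T} (+0)
site 1, node CGKL: CGL={T} ∪ K={A} → {A,T} (+1)
site 1, node SW: S={G} ∩ W={G} → {G} (+0)
site 1, node CGKLSW: CGKL={A,T} ∪ SW={G} → {A,G,T} (+1)
site 2, node GL: G={C} ∩ L={C} → {C} (+0)
site 2, node CGL: C={C} ∩ GL={C} → {C} (+0)
site 2, node CGKL: CGL={C} ∩ K={C} → {C} (+0)
site 2, node SW: S={A} ∪ W={T} → {A,T} (+1)
site 2, node CGKLSW: CGKL={C} ∪ SW={A,T} → {A,C,T} (+1)
site 3, node GL: G={G} ∪ L={C} → {C,G} (+1)
site 3, node CGL: C={G} ∩ GL={C,G} → {G} (+0)
site 3, node CGKL: CGL={G} ∪ K={C} → {C,G} (+1)
site 3, node SW: S={T} ∪ W={G} → {G,T} (+1)
site 3, node CGKLSW: CGKL={C,G} ∩ SW={G,T} → {G} (+0)
per-site changes: [4, 3, 2, 3]; total = 12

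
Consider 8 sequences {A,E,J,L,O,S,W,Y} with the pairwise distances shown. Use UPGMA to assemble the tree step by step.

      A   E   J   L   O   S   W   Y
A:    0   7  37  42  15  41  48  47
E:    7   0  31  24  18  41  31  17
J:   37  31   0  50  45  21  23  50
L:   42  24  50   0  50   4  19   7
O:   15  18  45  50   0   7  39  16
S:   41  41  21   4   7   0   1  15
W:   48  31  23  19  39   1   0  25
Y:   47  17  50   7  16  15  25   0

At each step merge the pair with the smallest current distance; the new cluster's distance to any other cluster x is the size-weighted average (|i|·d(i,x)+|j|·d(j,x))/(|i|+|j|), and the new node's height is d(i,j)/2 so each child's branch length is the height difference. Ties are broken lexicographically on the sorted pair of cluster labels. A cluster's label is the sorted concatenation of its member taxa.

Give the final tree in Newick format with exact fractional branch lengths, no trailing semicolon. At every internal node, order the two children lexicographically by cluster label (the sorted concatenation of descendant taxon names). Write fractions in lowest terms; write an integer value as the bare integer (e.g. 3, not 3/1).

((((A:7/2,E:7/2):19/4,O:33/4):205/24,((L:7/2,Y:7/2):35/8,(S:1/2,W:1/2):59/8):107/12):263/168,J:257/14)

1. join S+W (d=1) ⇒ SW; edges |S|=1/2, |W|=1/2
  updated: d(A,SW)=89/2, d(E,SW)=36, d(J,SW)=22, d(L,SW)=23/2, d(O,SW)=23, d(SW,Y)=20
2. join A+E (d=7) ⇒ AE; edges |A|=7/2, |E|=7/2
  updated: d(AE,J)=34, d(AE,L)=33, d(AE,O)=33/2, d(AE,SW)=161/4, d(AE,Y)=32
3. join L+Y (d=7) ⇒ LY; edges |L|=7/2, |Y|=7/2
  updated: d(AE,LY)=65/2, d(J,LY)=50, d(LY,O)=33, d(LY,SW)=63/4
4. join LY+SW (d=63/4) ⇒ LSWY; edges |LY|=35/8, |SW|=59/8
  updated: d(AE,LSWY)=291/8, d(J,LSWY)=36, d(LSWY,O)=28
5. join AE+O (d=33/2) ⇒ AEO; edges |AE|=19/4, |O|=33/4
  updated: d(AEO,J)=113/3, d(AEO,LSWY)=403/12
6. join AEO+LSWY (d=403/12) ⇒ AELOSWY; edges |AEO|=205/24, |LSWY|=107/12
  updated: d(AELOSWY,J)=257/7
7. join AELOSWY+J (d=257/7) ⇒ AEJLOSWY; edges |AELOSWY|=263/168, |J|=257/14
final tree: ((((A:7/2,E:7/2):19/4,O:33/4):205/24,((L:7/2,Y:7/2):35/8,(S:1/2,W:1/2):59/8):107/12):263/168,J:257/14)
total length: 6479/84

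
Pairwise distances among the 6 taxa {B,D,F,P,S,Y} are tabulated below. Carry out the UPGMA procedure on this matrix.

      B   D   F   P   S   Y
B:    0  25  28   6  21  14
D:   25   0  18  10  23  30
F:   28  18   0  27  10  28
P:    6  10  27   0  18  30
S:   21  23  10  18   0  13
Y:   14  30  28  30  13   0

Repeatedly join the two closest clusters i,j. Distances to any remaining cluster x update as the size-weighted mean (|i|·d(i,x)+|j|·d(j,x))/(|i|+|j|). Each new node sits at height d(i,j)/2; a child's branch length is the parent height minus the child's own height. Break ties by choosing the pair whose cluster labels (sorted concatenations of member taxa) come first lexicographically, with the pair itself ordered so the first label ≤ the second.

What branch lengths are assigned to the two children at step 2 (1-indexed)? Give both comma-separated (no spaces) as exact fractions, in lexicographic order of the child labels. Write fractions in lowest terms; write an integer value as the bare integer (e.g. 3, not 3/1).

5,5

step 1: merge (B,P) at d=6; branch lengths B→3, P→3; new cluster BP
  updated: d(BP,D)=35/2, d(BP,F)=55/2, d(BP,S)=39/2, d(BP,Y)=22
step 2: merge (F,S) at d=10; branch lengths F→5, S→5; new cluster FS
  updated: d(BP,FS)=47/2, d(D,FS)=41/2, d(FS,Y)=41/2
step 3: merge (BP,D) at d=35/2; branch lengths BP→23/4, D→35/4; new cluster BDP
  updated: d(BDP,FS)=45/2, d(BDP,Y)=74/3
step 4: merge (FS,Y) at d=41/2; branch lengths FS→21/4, Y→41/4; new cluster FSY
  updated: d(BDP,FSY)=209/9
step 5: merge (BDP,FSY) at d=209/9; branch lengths BDP→103/36, FSY→49/36; new cluster BDFPSY
final tree: (((B:3,P:3):23/4,D:35/4):103/36,((F:5,S:5):21/4,Y:41/4):49/36)
total length: 452/9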